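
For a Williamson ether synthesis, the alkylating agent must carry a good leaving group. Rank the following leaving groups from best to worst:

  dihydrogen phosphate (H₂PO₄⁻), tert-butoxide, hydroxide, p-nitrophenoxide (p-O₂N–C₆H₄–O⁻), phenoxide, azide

dihydrogen phosphate (H₂PO₄⁻): pKₐ(H₃PO₄) ≈ 2.1
azide: pKₐ(HN₃) ≈ 4.7
p-nitrophenoxide (p-O₂N–C₆H₄–O⁻): pKₐ(p-nitrophenol) ≈ 7.2 — nitro group delocalises the charge; the classic chromogenic LG
phenoxide: pKₐ(C₆H₅OH (phenol)) ≈ 10 — resonance into the ring helps, but still a poor LG
hydroxide: pKₐ(H₂O) ≈ 15.7 — strong base; essentially never leaves without prior activation
tert-butoxide: pKₐ(t-BuOH) ≈ 18

dihydrogen phosphate (H₂PO₄⁻) > azide > p-nitrophenoxide (p-O₂N–C₆H₄–O⁻) > phenoxide > hydroxide > tert-butoxide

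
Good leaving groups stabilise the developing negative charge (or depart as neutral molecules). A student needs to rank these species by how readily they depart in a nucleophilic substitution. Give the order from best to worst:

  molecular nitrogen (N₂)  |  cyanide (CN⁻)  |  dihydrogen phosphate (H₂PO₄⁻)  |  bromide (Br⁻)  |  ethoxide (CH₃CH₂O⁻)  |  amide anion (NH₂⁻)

molecular nitrogen (N₂) > bromide (Br⁻) > dihydrogen phosphate (H₂PO₄⁻) > cyanide (CN⁻) > ethoxide (CH₃CH₂O⁻) > amide anion (NH₂⁻)

molecular nitrogen (N₂): no meaningful conjugate acid; N₂ departs as an exceptionally stable neutral molecule
bromide (Br⁻): pKₐ(HBr) ≈ -9 — weak base; good leaving group
dihydrogen phosphate (H₂PO₄⁻): pKₐ(H₃PO₄) ≈ 2.1 — moderate base; biological leaving group after further activation
cyanide (CN⁻): pKₐ(HCN) ≈ 9.2 — sp carbon stabilises the charge somewhat, but still a poor LG
ethoxide (CH₃CH₂O⁻): pKₐ(CH₃CH₂OH) ≈ 16 — strong base; alkoxides do not leave unassisted
amide anion (NH₂⁻): pKₐ(NH₃) ≈ 38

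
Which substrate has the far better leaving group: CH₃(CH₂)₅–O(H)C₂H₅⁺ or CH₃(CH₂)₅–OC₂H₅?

CH₃(CH₂)₅–O(H)C₂H₅⁺

From CH₃(CH₂)₅–OC₂H₅ the departing group would be CH₃CH₂O⁻ (pKₐ(CH₃CH₂OH) ≈ 16). Strong base; alkoxides do not leave unassisted.
From CH₃(CH₂)₅–O(H)C₂H₅⁺ the leaving group is R'OH (pKₐ(R'OH₂⁺) ≈ -2.4). Neutral; leaves from a protonated ether (an oxonium ion, R–O(H)R'⁺).
(In practice CH₃(CH₂)₅–O(H)C₂H₅⁺ is made from CH₃(CH₂)₅–OC₂H₅ by protonation with concentrated HBr, allowing neutral ethanol, rather than ethoxide, to depart.)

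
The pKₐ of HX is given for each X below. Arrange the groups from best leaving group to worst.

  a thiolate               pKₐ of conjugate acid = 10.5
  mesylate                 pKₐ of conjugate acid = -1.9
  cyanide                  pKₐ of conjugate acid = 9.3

Lower conjugate-acid pKₐ ⇒ weaker base ⇒ better leaving group.
Sorting by the given values: mesylate (-1.9), cyanide (9.3), a thiolate (10.5).

mesylate > cyanide > a thiolate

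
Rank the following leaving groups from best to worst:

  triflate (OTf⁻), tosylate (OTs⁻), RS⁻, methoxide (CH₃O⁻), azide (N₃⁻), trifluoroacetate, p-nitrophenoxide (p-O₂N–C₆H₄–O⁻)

Rank by basicity of the departing species: weakest base leaves most easily.
triflate (OTf⁻): pKₐ(CF₃SO₃H (triflic acid)) ≈ -14 — charge spread over three oxygens and a CF₃ group; the premier leaving group in synthesis
tosylate (OTs⁻): pKₐ(p-CH₃C₆H₄SO₃H (TsOH)) ≈ -2.8 — resonance-delocalised arenesulfonate
trifluoroacetate: pKₐ(CF₃COOH) ≈ 0.2 — strongly electron-withdrawing CF₃ stabilises the carboxylate
azide (N₃⁻): pKₐ(HN₃) ≈ 4.7 — linear, resonance-stabilised
p-nitrophenoxide (p-O₂N–C₆H₄–O⁻): pKₐ(p-nitrophenol) ≈ 7.2
RS⁻: pKₐ(RSH (a thiol)) ≈ 10.5 — moderately basic; rarely leaves without activation
methoxide (CH₃O⁻): pKₐ(CH₃OH) ≈ 15.5 — strong base; alkoxides do not leave unassisted

triflate (OTf⁻) > tosylate (OTs⁻) > trifluoroacetate > azide (N₃⁻) > p-nitrophenoxide (p-O₂N–C₆H₄–O⁻) > RS⁻ > methoxide (CH₃O⁻)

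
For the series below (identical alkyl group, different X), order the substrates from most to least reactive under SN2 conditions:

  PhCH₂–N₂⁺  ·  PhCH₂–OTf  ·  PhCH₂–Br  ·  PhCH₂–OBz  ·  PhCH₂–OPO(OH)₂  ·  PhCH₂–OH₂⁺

PhCH₂–N₂⁺ > PhCH₂–OTf > PhCH₂–Br > PhCH₂–OH₂⁺ > PhCH₂–OPO(OH)₂ > PhCH₂–OBz

Identical carbon frameworks mean the comparison reduces to leaving-group quality.
A good leaving group is a weak base: the lower the pKₐ of its conjugate acid, the more readily it departs.
PhCH₂–N₂⁺ loses N₂: no meaningful conjugate acid; N₂ departs as an exceptionally stable neutral molecule
PhCH₂–OTf loses OTf⁻: pKₐ(CF₃SO₃H (triflic acid)) ≈ -14
PhCH₂–Br loses Br⁻: pKₐ(HBr) ≈ -9
PhCH₂–OH₂⁺ loses H₂O: pKₐ(H₃O⁺) ≈ -1.7
PhCH₂–OPO(OH)₂ loses H₂PO₄⁻: pKₐ(H₃PO₄) ≈ 2.1
PhCH₂–OBz loses PhCOO⁻: pKₐ(C₆H₅COOH) ≈ 4.2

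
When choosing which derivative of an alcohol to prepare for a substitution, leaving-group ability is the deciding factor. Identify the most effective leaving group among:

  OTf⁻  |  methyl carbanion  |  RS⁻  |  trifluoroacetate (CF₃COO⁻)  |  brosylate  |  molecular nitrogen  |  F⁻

A good leaving group is a weak base: the lower the pKₐ of its conjugate acid, the more readily it departs.
molecular nitrogen: no meaningful conjugate acid; N₂ departs as an exceptionally stable neutral molecule
OTf⁻: pKₐ(CF₃SO₃H (triflic acid)) ≈ -14
brosylate: pKₐ(p-BrC₆H₄SO₃H) ≈ -2.8
trifluoroacetate (CF₃COO⁻): pKₐ(CF₃COOH) ≈ 0.2
F⁻: pKₐ(HF) ≈ 3.2
RS⁻: pKₐ(RSH (a thiol)) ≈ 10.5
methyl carbanion: pKₐ(CH₄) ≈ 48

molecular nitrogen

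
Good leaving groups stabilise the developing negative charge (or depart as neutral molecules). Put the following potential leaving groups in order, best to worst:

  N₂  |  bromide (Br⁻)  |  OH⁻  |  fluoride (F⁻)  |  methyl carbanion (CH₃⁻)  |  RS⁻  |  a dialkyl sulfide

The more stable X⁻ (or X) is on its own — i.e. the weaker a base it is — the better a leaving group it makes.
N₂: no meaningful conjugate acid; N₂ departs as an exceptionally stable neutral molecule
bromide (Br⁻): pKₐ(HBr) ≈ -9
a dialkyl sulfide: pKₐ(R'₂SH⁺) ≈ -7
fluoride (F⁻): pKₐ(HF) ≈ 3.2 — small and strongly basic; the poor halide leaving group
RS⁻: pKₐ(RSH (a thiol)) ≈ 10.5 — moderately basic; rarely leaves without activation
OH⁻: pKₐ(H₂O) ≈ 15.7
methyl carbanion (CH₃⁻): pKₐ(CH₄) ≈ 48 — unstabilised carbanion; the worst conceivable leaving group

N₂ > bromide (Br⁻) > a dialkyl sulfide > fluoride (F⁻) > RS⁻ > OH⁻ > methyl carbanion (CH₃⁻)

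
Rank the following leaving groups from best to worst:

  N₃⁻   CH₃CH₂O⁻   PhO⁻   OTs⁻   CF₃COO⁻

OTs⁻: pKₐ(p-CH₃C₆H₄SO₃H (TsOH)) ≈ -2.8 — resonance-delocalised arenesulfonate
CF₃COO⁻: pKₐ(CF₃COOH) ≈ 0.2 — strongly electron-withdrawing CF₃ stabilises the carboxylate
N₃⁻: pKₐ(HN₃) ≈ 4.7
PhO⁻: pKₐ(C₆H₅OH (phenol)) ≈ 10
CH₃CH₂O⁻: pKₐ(CH₃CH₂OH) ≈ 16

OTs⁻ > CF₃COO⁻ > N₃⁻ > PhO⁻ > CH₃CH₂O⁻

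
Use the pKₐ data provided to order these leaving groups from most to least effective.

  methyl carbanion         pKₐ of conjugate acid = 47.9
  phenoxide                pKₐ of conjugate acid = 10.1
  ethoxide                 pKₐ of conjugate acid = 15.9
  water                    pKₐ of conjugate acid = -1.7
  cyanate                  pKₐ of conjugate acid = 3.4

Lower conjugate-acid pKₐ ⇒ weaker base ⇒ better leaving group.
Sorting by the given values: water (-1.7), cyanate (3.4), phenoxide (10.1), ethoxide (15.9), methyl carbanion (47.9).

water > cyanate > phenoxide > ethoxide > methyl carbanion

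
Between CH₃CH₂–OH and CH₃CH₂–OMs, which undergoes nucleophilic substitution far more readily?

From CH₃CH₂–OH the departing group would be OH⁻ (pKₐ(H₂O) ≈ 15.7). Strong base; essentially never leaves without prior activation.
From CH₃CH₂–OMs the leaving group is OMs⁻ (pKₐ(CH₃SO₃H (MsOH)) ≈ -1.9). Resonance-delocalised alkanesulfonate.
(In practice CH₃CH₂–OMs is made from CH₃CH₂–OH by treatment with MsCl / Et₃N, converting the hydroxyl into a mesylate.)

CH₃CH₂–OMs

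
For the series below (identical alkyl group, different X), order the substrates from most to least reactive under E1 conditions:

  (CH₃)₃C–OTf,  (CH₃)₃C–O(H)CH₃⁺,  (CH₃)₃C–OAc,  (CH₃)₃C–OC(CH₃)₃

(CH₃)₃C–OTf > (CH₃)₃C–O(H)CH₃⁺ > (CH₃)₃C–OAc > (CH₃)₃C–OC(CH₃)₃

With the same alkyl group throughout, only the leaving group differentiates the rates.
The more stable X⁻ (or X) is on its own — i.e. the weaker a base it is — the better a leaving group it makes.
(CH₃)₃C–OTf loses OTf⁻: pKₐ(CF₃SO₃H (triflic acid)) ≈ -14
(CH₃)₃C–O(H)CH₃⁺ loses R'OH: pKₐ(R'OH₂⁺) ≈ -2.4
(CH₃)₃C–OAc loses AcO⁻: pKₐ(CH₃COOH) ≈ 4.8
(CH₃)₃C–OC(CH₃)₃ loses (CH₃)₃CO⁻: pKₐ(t-BuOH) ≈ 18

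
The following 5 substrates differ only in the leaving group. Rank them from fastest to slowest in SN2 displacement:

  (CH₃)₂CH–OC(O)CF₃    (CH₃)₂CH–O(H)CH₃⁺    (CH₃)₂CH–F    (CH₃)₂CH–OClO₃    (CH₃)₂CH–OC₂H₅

(CH₃)₂CH–OClO₃ > (CH₃)₂CH–O(H)CH₃⁺ > (CH₃)₂CH–OC(O)CF₃ > (CH₃)₂CH–F > (CH₃)₂CH–OC₂H₅

The skeletons are identical, so relative rate is governed entirely by leaving-group ability.
Leaving-group ability tracks the stability of the departed species; conjugate-acid pKₐ is the usual yardstick (lower pKₐ → better LG).
(CH₃)₂CH–OClO₃ loses ClO₄⁻: pKₐ(HClO₄) ≈ -10
(CH₃)₂CH–O(H)CH₃⁺ loses R'OH: pKₐ(R'OH₂⁺) ≈ -2.4
(CH₃)₂CH–OC(O)CF₃ loses CF₃COO⁻: pKₐ(CF₃COOH) ≈ 0.2
(CH₃)₂CH–F loses F⁻: pKₐ(HF) ≈ 3.2
(CH₃)₂CH–OC₂H₅ loses CH₃CH₂O⁻: pKₐ(CH₃CH₂OH) ≈ 16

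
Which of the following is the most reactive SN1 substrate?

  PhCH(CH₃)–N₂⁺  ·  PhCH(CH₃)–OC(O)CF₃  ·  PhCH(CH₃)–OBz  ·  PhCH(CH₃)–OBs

PhCH(CH₃)–N₂⁺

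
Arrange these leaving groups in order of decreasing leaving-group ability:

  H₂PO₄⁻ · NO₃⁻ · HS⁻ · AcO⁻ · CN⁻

NO₃⁻: pKₐ(HNO₃) ≈ -1.3
H₂PO₄⁻: pKₐ(H₃PO₄) ≈ 2.1
AcO⁻: pKₐ(CH₃COOH) ≈ 4.8
HS⁻: pKₐ(H₂S) ≈ 7
CN⁻: pKₐ(HCN) ≈ 9.2

NO₃⁻ > H₂PO₄⁻ > AcO⁻ > HS⁻ > CN⁻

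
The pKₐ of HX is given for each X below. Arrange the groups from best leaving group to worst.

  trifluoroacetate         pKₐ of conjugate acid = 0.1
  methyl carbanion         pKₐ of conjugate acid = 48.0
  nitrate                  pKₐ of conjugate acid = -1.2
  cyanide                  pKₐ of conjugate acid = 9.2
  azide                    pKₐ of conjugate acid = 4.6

Lower conjugate-acid pKₐ ⇒ weaker base ⇒ better leaving group.
Sorting by the given values: nitrate (-1.2), trifluoroacetate (0.1), azide (4.6), cyanide (9.2), methyl carbanion (48.0).

nitrate > trifluoroacetate > azide > cyanide > methyl carbanion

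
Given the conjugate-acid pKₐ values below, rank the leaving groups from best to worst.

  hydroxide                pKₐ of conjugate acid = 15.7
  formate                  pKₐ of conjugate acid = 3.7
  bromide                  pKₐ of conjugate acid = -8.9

Lower conjugate-acid pKₐ ⇒ weaker base ⇒ better leaving group.
Sorting by the given values: bromide (-8.9), formate (3.7), hydroxide (15.7).

bromide > formate > hydroxide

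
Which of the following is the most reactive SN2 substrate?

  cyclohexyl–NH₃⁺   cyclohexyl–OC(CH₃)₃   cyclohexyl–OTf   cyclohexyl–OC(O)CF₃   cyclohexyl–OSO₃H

cyclohexyl–OTf

Identical carbon frameworks mean the comparison reduces to leaving-group quality.
Leaving-group ability tracks the stability of the departed species; conjugate-acid pKₐ is the usual yardstick (lower pKₐ → better LG).
cyclohexyl–OTf loses OTf⁻: pKₐ(CF₃SO₃H (triflic acid)) ≈ -14
cyclohexyl–OSO₃H loses HSO₄⁻: pKₐ(H₂SO₄) ≈ -3
cyclohexyl–OC(O)CF₃ loses CF₃COO⁻: pKₐ(CF₃COOH) ≈ 0.2
cyclohexyl–NH₃⁺ loses NH₃: pKₐ(NH₄⁺) ≈ 9.2
cyclohexyl–OC(CH₃)₃ loses (CH₃)₃CO⁻: pKₐ(t-BuOH) ≈ 18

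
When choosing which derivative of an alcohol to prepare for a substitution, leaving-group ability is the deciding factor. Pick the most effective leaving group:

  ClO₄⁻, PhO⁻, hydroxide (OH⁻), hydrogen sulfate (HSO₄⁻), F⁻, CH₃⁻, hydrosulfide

ClO₄⁻

ClO₄⁻: pKₐ(HClO₄) ≈ -10
hydrogen sulfate (HSO₄⁻): pKₐ(H₂SO₄) ≈ -3
F⁻: pKₐ(HF) ≈ 3.2
hydrosulfide: pKₐ(H₂S) ≈ 7
PhO⁻: pKₐ(C₆H₅OH (phenol)) ≈ 10
hydroxide (OH⁻): pKₐ(H₂O) ≈ 15.7
CH₃⁻: pKₐ(CH₄) ≈ 48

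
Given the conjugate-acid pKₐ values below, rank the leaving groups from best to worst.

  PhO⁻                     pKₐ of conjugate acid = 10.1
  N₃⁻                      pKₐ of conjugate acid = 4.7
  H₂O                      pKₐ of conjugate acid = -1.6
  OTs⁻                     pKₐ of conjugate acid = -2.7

OTs⁻ > H₂O > N₃⁻ > PhO⁻

Lower conjugate-acid pKₐ ⇒ weaker base ⇒ better leaving group.
Sorting by the given values: OTs⁻ (-2.7), H₂O (-1.6), N₃⁻ (4.7), PhO⁻ (10.1).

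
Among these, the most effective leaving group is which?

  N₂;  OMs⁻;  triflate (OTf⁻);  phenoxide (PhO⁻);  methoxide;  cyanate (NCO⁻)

N₂

Rank by basicity of the departing species: weakest base leaves most easily.
N₂: no meaningful conjugate acid; N₂ departs as an exceptionally stable neutral molecule
triflate (OTf⁻): pKₐ(CF₃SO₃H (triflic acid)) ≈ -14
OMs⁻: pKₐ(CH₃SO₃H (MsOH)) ≈ -1.9
cyanate (NCO⁻): pKₐ(HOCN) ≈ 3.5
phenoxide (PhO⁻): pKₐ(C₆H₅OH (phenol)) ≈ 10
methoxide: pKₐ(CH₃OH) ≈ 15.5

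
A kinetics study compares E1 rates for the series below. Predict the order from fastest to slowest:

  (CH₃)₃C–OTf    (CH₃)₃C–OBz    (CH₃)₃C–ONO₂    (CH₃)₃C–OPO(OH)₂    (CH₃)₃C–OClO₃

(CH₃)₃C–OTf > (CH₃)₃C–OClO₃ > (CH₃)₃C–ONO₂ > (CH₃)₃C–OPO(OH)₂ > (CH₃)₃C–OBz

Same R in every case — rank the leaving groups.
The more stable X⁻ (or X) is on its own — i.e. the weaker a base it is — the better a leaving group it makes.
(CH₃)₃C–OTf loses OTf⁻: pKₐ(CF₃SO₃H (triflic acid)) ≈ -14
(CH₃)₃C–OClO₃ loses ClO₄⁻: pKₐ(HClO₄) ≈ -10
(CH₃)₃C–ONO₂ loses NO₃⁻: pKₐ(HNO₃) ≈ -1.3
(CH₃)₃C–OPO(OH)₂ loses H₂PO₄⁻: pKₐ(H₃PO₄) ≈ 2.1
(CH₃)₃C–OBz loses PhCOO⁻: pKₐ(C₆H₅COOH) ≈ 4.2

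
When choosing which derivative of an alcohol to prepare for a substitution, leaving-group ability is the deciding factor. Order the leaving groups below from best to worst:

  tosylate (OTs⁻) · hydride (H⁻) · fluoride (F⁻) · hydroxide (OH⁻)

tosylate (OTs⁻) > fluoride (F⁻) > hydroxide (OH⁻) > hydride (H⁻)

Leaving-group ability tracks the stability of the departed species; conjugate-acid pKₐ is the usual yardstick (lower pKₐ → better LG).
tosylate (OTs⁻): pKₐ(p-CH₃C₆H₄SO₃H (TsOH)) ≈ -2.8 — resonance-delocalised arenesulfonate
fluoride (F⁻): pKₐ(HF) ≈ 3.2
hydroxide (OH⁻): pKₐ(H₂O) ≈ 15.7
hydride (H⁻): pKₐ(H₂) ≈ 36 — extremely strong base; leaves only in special hydride-transfer contexts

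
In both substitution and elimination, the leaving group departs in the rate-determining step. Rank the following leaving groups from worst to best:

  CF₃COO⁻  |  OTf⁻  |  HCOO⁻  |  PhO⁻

Rank by basicity of the departing species: weakest base leaves most easily.
OTf⁻: pKₐ(CF₃SO₃H (triflic acid)) ≈ -14
CF₃COO⁻: pKₐ(CF₃COOH) ≈ 0.2
HCOO⁻: pKₐ(HCOOH) ≈ 3.8
PhO⁻: pKₐ(C₆H₅OH (phenol)) ≈ 10
Reversing gives the worst-to-best order requested.

PhO⁻ < HCOO⁻ < CF₃COO⁻ < OTf⁻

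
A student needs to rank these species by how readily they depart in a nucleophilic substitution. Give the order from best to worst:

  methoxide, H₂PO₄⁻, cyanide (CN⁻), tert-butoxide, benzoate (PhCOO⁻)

Leaving-group ability tracks the stability of the departed species; conjugate-acid pKₐ is the usual yardstick (lower pKₐ → better LG).
H₂PO₄⁻: pKₐ(H₃PO₄) ≈ 2.1
benzoate (PhCOO⁻): pKₐ(C₆H₅COOH) ≈ 4.2
cyanide (CN⁻): pKₐ(HCN) ≈ 9.2
methoxide: pKₐ(CH₃OH) ≈ 15.5
tert-butoxide: pKₐ(t-BuOH) ≈ 18

H₂PO₄⁻ > benzoate (PhCOO⁻) > cyanide (CN⁻) > methoxide > tert-butoxide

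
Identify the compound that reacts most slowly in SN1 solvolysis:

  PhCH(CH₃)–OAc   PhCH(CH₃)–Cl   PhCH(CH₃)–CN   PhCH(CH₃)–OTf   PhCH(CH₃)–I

Identical carbon frameworks mean the comparison reduces to leaving-group quality.
Rank by basicity of the departing species: weakest base leaves most easily.
PhCH(CH₃)–OTf loses OTf⁻: pKₐ(CF₃SO₃H (triflic acid)) ≈ -14
PhCH(CH₃)–I loses I⁻: pKₐ(HI) ≈ -10
PhCH(CH₃)–Cl loses Cl⁻: pKₐ(HCl) ≈ -7
PhCH(CH₃)–OAc loses AcO⁻: pKₐ(CH₃COOH) ≈ 4.8
PhCH(CH₃)–CN loses CN⁻: pKₐ(HCN) ≈ 9.2

PhCH(CH₃)–CN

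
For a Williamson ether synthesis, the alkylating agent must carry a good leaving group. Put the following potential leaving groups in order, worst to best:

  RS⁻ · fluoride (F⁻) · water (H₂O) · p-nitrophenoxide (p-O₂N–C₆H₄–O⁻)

RS⁻ < p-nitrophenoxide (p-O₂N–C₆H₄–O⁻) < fluoride (F⁻) < water (H₂O)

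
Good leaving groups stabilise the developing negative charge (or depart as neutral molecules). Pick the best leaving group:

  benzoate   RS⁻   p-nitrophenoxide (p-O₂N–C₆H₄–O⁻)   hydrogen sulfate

hydrogen sulfate

Rank by basicity of the departing species: weakest base leaves most easily.
hydrogen sulfate: pKₐ(H₂SO₄) ≈ -3
benzoate: pKₐ(C₆H₅COOH) ≈ 4.2
p-nitrophenoxide (p-O₂N–C₆H₄–O⁻): pKₐ(p-nitrophenol) ≈ 7.2
RS⁻: pKₐ(RSH (a thiol)) ≈ 10.5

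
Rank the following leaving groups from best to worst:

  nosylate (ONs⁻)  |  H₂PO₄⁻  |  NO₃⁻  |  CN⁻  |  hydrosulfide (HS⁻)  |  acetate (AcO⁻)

nosylate (ONs⁻) > NO₃⁻ > H₂PO₄⁻ > acetate (AcO⁻) > hydrosulfide (HS⁻) > CN⁻

nosylate (ONs⁻): pKₐ(p-O₂NC₆H₄SO₃H) ≈ -3.5 — p-nitro group further stabilises the sulfonate
NO₃⁻: pKₐ(HNO₃) ≈ -1.3
H₂PO₄⁻: pKₐ(H₃PO₄) ≈ 2.1
acetate (AcO⁻): pKₐ(CH₃COOH) ≈ 4.8 — resonance-stabilised but still a weak base
hydrosulfide (HS⁻): pKₐ(H₂S) ≈ 7 — larger and more polarisable than the oxygen analogue
CN⁻: pKₐ(HCN) ≈ 9.2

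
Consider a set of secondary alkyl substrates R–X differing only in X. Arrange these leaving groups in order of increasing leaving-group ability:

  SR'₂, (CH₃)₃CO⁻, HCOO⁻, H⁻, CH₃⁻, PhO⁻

CH₃⁻ < H⁻ < (CH₃)₃CO⁻ < PhO⁻ < HCOO⁻ < SR'₂

Rank by basicity of the departing species: weakest base leaves most easily.
SR'₂: pKₐ(R'₂SH⁺) ≈ -7 — neutral; leaves from a sulfonium salt (R–SR'₂⁺)
HCOO⁻: pKₐ(HCOOH) ≈ 3.8
PhO⁻: pKₐ(C₆H₅OH (phenol)) ≈ 10
(CH₃)₃CO⁻: pKₐ(t-BuOH) ≈ 18 — bulky, strongly basic alkoxide
H⁻: pKₐ(H₂) ≈ 36 — extremely strong base; leaves only in special hydride-transfer contexts
CH₃⁻: pKₐ(CH₄) ≈ 48
Reversing gives the worst-to-best order requested.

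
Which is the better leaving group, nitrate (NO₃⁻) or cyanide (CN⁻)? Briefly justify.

nitrate (NO₃⁻)

nitrate (NO₃⁻) is the better leaving group.
pKₐ(HNO₃) ≈ -1.3 versus pKₐ(HCN) ≈ 9.2: nitrate (NO₃⁻) is the much weaker base.
Resonance-delocalised over three oxygens.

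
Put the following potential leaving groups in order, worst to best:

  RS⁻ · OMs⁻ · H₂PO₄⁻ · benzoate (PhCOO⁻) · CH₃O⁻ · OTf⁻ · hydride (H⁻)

hydride (H⁻) < CH₃O⁻ < RS⁻ < benzoate (PhCOO⁻) < H₂PO₄⁻ < OMs⁻ < OTf⁻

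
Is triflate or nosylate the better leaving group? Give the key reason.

triflate is the better leaving group.
pKₐ(CF₃SO₃H (triflic acid)) ≈ -14 versus pKₐ(p-O₂NC₆H₄SO₃H) ≈ -3.5: triflate is the much weaker base.
Charge spread over three oxygens and a CF₃ group; the premier leaving group in synthesis.

triflate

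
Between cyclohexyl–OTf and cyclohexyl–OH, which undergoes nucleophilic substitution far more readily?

cyclohexyl–OTf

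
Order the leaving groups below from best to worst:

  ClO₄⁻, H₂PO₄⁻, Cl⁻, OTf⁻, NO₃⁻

OTf⁻ > ClO₄⁻ > Cl⁻ > NO₃⁻ > H₂PO₄⁻

OTf⁻: pKₐ(CF₃SO₃H (triflic acid)) ≈ -14
ClO₄⁻: pKₐ(HClO₄) ≈ -10
Cl⁻: pKₐ(HCl) ≈ -7
NO₃⁻: pKₐ(HNO₃) ≈ -1.3
H₂PO₄⁻: pKₐ(H₃PO₄) ≈ 2.1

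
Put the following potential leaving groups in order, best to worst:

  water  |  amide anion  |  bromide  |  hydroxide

bromide: pKₐ(HBr) ≈ -9
water: pKₐ(H₃O⁺) ≈ -1.7 — neutral; leaves from a protonated alcohol (R–OH₂⁺)
hydroxide: pKₐ(H₂O) ≈ 15.7 — strong base; essentially never leaves without prior activation
amide anion: pKₐ(NH₃) ≈ 38

bromide > water > hydroxide > amide anion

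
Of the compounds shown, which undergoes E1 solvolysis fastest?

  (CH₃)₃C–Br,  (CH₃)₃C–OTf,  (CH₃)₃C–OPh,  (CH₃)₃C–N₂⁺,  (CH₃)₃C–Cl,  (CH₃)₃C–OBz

(CH₃)₃C–N₂⁺

The skeletons are identical, so relative rate is governed entirely by leaving-group ability.
The more stable X⁻ (or X) is on its own — i.e. the weaker a base it is — the better a leaving group it makes.
(CH₃)₃C–N₂⁺ loses N₂: no meaningful conjugate acid; N₂ departs as an exceptionally stable neutral molecule
(CH₃)₃C–OTf loses OTf⁻: pKₐ(CF₃SO₃H (triflic acid)) ≈ -14
(CH₃)₃C–Br loses Br⁻: pKₐ(HBr) ≈ -9
(CH₃)₃C–Cl loses Cl⁻: pKₐ(HCl) ≈ -7
(CH₃)₃C–OBz loses PhCOO⁻: pKₐ(C₆H₅COOH) ≈ 4.2
(CH₃)₃C–OPh loses PhO⁻: pKₐ(C₆H₅OH (phenol)) ≈ 10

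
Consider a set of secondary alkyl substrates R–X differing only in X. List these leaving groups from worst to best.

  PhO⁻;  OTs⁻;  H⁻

H⁻ < PhO⁻ < OTs⁻

A good leaving group is a weak base: the lower the pKₐ of its conjugate acid, the more readily it departs.
OTs⁻: pKₐ(p-CH₃C₆H₄SO₃H (TsOH)) ≈ -2.8
PhO⁻: pKₐ(C₆H₅OH (phenol)) ≈ 10
H⁻: pKₐ(H₂) ≈ 36
Reversing gives the worst-to-best order requested.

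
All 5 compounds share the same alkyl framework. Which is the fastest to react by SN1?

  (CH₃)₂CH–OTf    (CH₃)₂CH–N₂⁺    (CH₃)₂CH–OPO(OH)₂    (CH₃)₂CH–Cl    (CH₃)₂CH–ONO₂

(CH₃)₂CH–N₂⁺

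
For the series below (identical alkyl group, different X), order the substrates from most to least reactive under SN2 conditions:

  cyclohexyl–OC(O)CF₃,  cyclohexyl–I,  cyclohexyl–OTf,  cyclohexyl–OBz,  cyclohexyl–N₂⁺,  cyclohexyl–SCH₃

The skeletons are identical, so relative rate is governed entirely by leaving-group ability.
A good leaving group is a weak base: the lower the pKₐ of its conjugate acid, the more readily it departs.
cyclohexyl–N₂⁺ loses N₂: no meaningful conjugate acid; N₂ departs as an exceptionally stable neutral molecule
cyclohexyl–OTf loses OTf⁻: pKₐ(CF₃SO₃H (triflic acid)) ≈ -14
cyclohexyl–I loses I⁻: pKₐ(HI) ≈ -10
cyclohexyl–OC(O)CF₃ loses CF₃COO⁻: pKₐ(CF₃COOH) ≈ 0.2
cyclohexyl–OBz loses PhCOO⁻: pKₐ(C₆H₅COOH) ≈ 4.2
cyclohexyl–SCH₃ loses RS⁻: pKₐ(RSH (a thiol)) ≈ 10.5

cyclohexyl–N₂⁺ > cyclohexyl–OTf > cyclohexyl–I > cyclohexyl–OC(O)CF₃ > cyclohexyl–OBz > cyclohexyl–SCH₃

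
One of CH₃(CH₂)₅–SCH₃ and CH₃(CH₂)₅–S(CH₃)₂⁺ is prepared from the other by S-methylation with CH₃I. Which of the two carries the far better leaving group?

CH₃(CH₂)₅–S(CH₃)₂⁺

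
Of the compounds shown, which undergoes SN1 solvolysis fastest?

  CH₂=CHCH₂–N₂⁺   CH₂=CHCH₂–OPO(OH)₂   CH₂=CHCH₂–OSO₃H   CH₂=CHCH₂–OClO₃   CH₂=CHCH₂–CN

CH₂=CHCH₂–N₂⁺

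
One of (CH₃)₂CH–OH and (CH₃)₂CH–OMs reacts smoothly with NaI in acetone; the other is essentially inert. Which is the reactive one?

From (CH₃)₂CH–OH the departing group would be OH⁻ (pKₐ(H₂O) ≈ 15.7). Strong base; essentially never leaves without prior activation.
From (CH₃)₂CH–OMs the leaving group is OMs⁻ (pKₐ(CH₃SO₃H (MsOH)) ≈ -1.9). Resonance-delocalised alkanesulfonate.
(In practice (CH₃)₂CH–OMs is made from (CH₃)₂CH–OH by treatment with MsCl / Et₃N, converting the hydroxyl into a mesylate.)

(CH₃)₂CH–OMs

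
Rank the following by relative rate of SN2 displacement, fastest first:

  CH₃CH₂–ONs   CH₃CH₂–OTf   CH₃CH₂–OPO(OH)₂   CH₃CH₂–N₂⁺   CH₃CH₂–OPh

CH₃CH₂–N₂⁺ > CH₃CH₂–OTf > CH₃CH₂–ONs > CH₃CH₂–OPO(OH)₂ > CH₃CH₂–OPh

With the same alkyl group throughout, only the leaving group differentiates the rates.
The more stable X⁻ (or X) is on its own — i.e. the weaker a base it is — the better a leaving group it makes.
CH₃CH₂–N₂⁺ loses N₂: no meaningful conjugate acid; N₂ departs as an exceptionally stable neutral molecule
CH₃CH₂–OTf loses OTf⁻: pKₐ(CF₃SO₃H (triflic acid)) ≈ -14
CH₃CH₂–ONs loses ONs⁻: pKₐ(p-O₂NC₆H₄SO₃H) ≈ -3.5
CH₃CH₂–OPO(OH)₂ loses H₂PO₄⁻: pKₐ(H₃PO₄) ≈ 2.1
CH₃CH₂–OPh loses PhO⁻: pKₐ(C₆H₅OH (phenol)) ≈ 10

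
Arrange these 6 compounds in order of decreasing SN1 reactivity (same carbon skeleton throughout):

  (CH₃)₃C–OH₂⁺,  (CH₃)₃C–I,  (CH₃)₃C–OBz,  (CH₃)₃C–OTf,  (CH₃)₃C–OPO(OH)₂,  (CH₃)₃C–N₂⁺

(CH₃)₃C–N₂⁺ > (CH₃)₃C–OTf > (CH₃)₃C–I > (CH₃)₃C–OH₂⁺ > (CH₃)₃C–OPO(OH)₂ > (CH₃)₃C–OBz

With the same alkyl group throughout, only the leaving group differentiates the rates.
Rank by basicity of the departing species: weakest base leaves most easily.
(CH₃)₃C–N₂⁺ loses N₂: no meaningful conjugate acid; N₂ departs as an exceptionally stable neutral molecule
(CH₃)₃C–OTf loses OTf⁻: pKₐ(CF₃SO₃H (triflic acid)) ≈ -14
(CH₃)₃C–I loses I⁻: pKₐ(HI) ≈ -10
(CH₃)₃C–OH₂⁺ loses H₂O: pKₐ(H₃O⁺) ≈ -1.7
(CH₃)₃C–OPO(OH)₂ loses H₂PO₄⁻: pKₐ(H₃PO₄) ≈ 2.1
(CH₃)₃C–OBz loses PhCOO⁻: pKₐ(C₆H₅COOH) ≈ 4.2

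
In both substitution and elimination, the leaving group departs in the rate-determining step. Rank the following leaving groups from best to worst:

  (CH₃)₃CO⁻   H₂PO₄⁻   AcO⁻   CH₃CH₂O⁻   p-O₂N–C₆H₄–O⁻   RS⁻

H₂PO₄⁻ > AcO⁻ > p-O₂N–C₆H₄–O⁻ > RS⁻ > CH₃CH₂O⁻ > (CH₃)₃CO⁻

A good leaving group is a weak base: the lower the pKₐ of its conjugate acid, the more readily it departs.
H₂PO₄⁻: pKₐ(H₃PO₄) ≈ 2.1 — moderate base; biological leaving group after further activation
AcO⁻: pKₐ(CH₃COOH) ≈ 4.8
p-O₂N–C₆H₄–O⁻: pKₐ(p-nitrophenol) ≈ 7.2
RS⁻: pKₐ(RSH (a thiol)) ≈ 10.5
CH₃CH₂O⁻: pKₐ(CH₃CH₂OH) ≈ 16 — strong base; alkoxides do not leave unassisted
(CH₃)₃CO⁻: pKₐ(t-BuOH) ≈ 18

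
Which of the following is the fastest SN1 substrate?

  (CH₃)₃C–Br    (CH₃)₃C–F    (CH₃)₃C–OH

(CH₃)₃C–Br

With the same alkyl group throughout, only the leaving group differentiates the rates.
Rank by basicity of the departing species: weakest base leaves most easily.
(CH₃)₃C–Br loses Br⁻: pKₐ(HBr) ≈ -9
(CH₃)₃C–F loses F⁻: pKₐ(HF) ≈ 3.2
(CH₃)₃C–OH loses OH⁻: pKₐ(H₂O) ≈ 15.7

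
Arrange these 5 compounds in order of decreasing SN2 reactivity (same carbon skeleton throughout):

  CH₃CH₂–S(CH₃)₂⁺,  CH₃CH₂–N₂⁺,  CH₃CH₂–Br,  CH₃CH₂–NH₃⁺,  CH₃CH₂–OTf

CH₃CH₂–N₂⁺ > CH₃CH₂–OTf > CH₃CH₂–Br > CH₃CH₂–S(CH₃)₂⁺ > CH₃CH₂–NH₃⁺

With the same alkyl group throughout, only the leaving group differentiates the rates.
The more stable X⁻ (or X) is on its own — i.e. the weaker a base it is — the better a leaving group it makes.
CH₃CH₂–N₂⁺ loses N₂: no meaningful conjugate acid; N₂ departs as an exceptionally stable neutral molecule
CH₃CH₂–OTf loses OTf⁻: pKₐ(CF₃SO₃H (triflic acid)) ≈ -14
CH₃CH₂–Br loses Br⁻: pKₐ(HBr) ≈ -9
CH₃CH₂–S(CH₃)₂⁺ loses SR'₂: pKₐ(R'₂SH⁺) ≈ -7
CH₃CH₂–NH₃⁺ loses NH₃: pKₐ(NH₄⁺) ≈ 9.2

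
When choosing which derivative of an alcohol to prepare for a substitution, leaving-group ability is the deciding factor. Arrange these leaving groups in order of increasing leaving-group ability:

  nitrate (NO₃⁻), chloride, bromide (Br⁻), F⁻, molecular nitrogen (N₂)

F⁻ < nitrate (NO₃⁻) < chloride < bromide (Br⁻) < molecular nitrogen (N₂)

The more stable X⁻ (or X) is on its own — i.e. the weaker a base it is — the better a leaving group it makes.
molecular nitrogen (N₂): no meaningful conjugate acid; N₂ departs as an exceptionally stable neutral molecule
bromide (Br⁻): pKₐ(HBr) ≈ -9
chloride: pKₐ(HCl) ≈ -7
nitrate (NO₃⁻): pKₐ(HNO₃) ≈ -1.3
F⁻: pKₐ(HF) ≈ 3.2
Listed from poorest to best leaving group as asked.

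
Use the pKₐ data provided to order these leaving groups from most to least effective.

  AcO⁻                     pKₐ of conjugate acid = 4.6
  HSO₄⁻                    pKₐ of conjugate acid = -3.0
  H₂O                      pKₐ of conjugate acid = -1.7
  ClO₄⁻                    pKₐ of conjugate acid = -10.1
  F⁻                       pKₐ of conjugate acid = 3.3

Lower conjugate-acid pKₐ ⇒ weaker base ⇒ better leaving group.
Sorting by the given values: ClO₄⁻ (-10.1), HSO₄⁻ (-3.0), H₂O (-1.7), F⁻ (3.3), AcO⁻ (4.6).

ClO₄⁻ > HSO₄⁻ > H₂O > F⁻ > AcO⁻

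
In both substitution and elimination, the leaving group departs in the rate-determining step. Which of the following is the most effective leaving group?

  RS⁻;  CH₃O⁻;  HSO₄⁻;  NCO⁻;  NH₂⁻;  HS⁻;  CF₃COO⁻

HSO₄⁻: pKₐ(H₂SO₄) ≈ -3
CF₃COO⁻: pKₐ(CF₃COOH) ≈ 0.2
NCO⁻: pKₐ(HOCN) ≈ 3.5
HS⁻: pKₐ(H₂S) ≈ 7
RS⁻: pKₐ(RSH (a thiol)) ≈ 10.5
CH₃O⁻: pKₐ(CH₃OH) ≈ 15.5
NH₂⁻: pKₐ(NH₃) ≈ 38

HSO₄⁻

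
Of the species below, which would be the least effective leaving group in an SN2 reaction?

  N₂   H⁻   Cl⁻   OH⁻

H⁻

Rank by basicity of the departing species: weakest base leaves most easily.
N₂: no meaningful conjugate acid; N₂ departs as an exceptionally stable neutral molecule
Cl⁻: pKₐ(HCl) ≈ -7
OH⁻: pKₐ(H₂O) ≈ 15.7
H⁻: pKₐ(H₂) ≈ 36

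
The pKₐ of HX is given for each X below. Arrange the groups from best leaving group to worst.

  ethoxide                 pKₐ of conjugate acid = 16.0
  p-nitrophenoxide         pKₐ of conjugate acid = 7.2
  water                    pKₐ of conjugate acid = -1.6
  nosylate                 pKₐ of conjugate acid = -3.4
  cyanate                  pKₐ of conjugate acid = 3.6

nosylate > water > cyanate > p-nitrophenoxide > ethoxide

Lower conjugate-acid pKₐ ⇒ weaker base ⇒ better leaving group.
Sorting by the given values: nosylate (-3.4), water (-1.6), cyanate (3.6), p-nitrophenoxide (7.2), ethoxide (16.0).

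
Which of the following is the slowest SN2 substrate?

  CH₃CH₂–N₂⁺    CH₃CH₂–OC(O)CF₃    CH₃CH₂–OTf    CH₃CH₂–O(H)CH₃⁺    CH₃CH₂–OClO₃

CH₃CH₂–OC(O)CF₃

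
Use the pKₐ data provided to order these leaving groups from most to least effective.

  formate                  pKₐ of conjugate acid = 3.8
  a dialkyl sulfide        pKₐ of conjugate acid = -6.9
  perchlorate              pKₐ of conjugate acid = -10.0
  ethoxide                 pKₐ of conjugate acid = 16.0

Lower conjugate-acid pKₐ ⇒ weaker base ⇒ better leaving group.
Sorting by the given values: perchlorate (-10.0), a dialkyl sulfide (-6.9), formate (3.8), ethoxide (16.0).

perchlorate > a dialkyl sulfide > formate > ethoxide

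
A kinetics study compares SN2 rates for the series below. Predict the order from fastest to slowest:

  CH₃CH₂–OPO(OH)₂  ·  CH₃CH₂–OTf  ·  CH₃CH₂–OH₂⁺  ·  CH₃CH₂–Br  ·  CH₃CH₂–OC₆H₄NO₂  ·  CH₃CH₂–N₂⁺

The skeletons are identical, so relative rate is governed entirely by leaving-group ability.
The more stable X⁻ (or X) is on its own — i.e. the weaker a base it is — the better a leaving group it makes.
CH₃CH₂–N₂⁺ loses N₂: no meaningful conjugate acid; N₂ departs as an exceptionally stable neutral molecule
CH₃CH₂–OTf loses OTf⁻: pKₐ(CF₃SO₃H (triflic acid)) ≈ -14
CH₃CH₂–Br loses Br⁻: pKₐ(HBr) ≈ -9
CH₃CH₂–OH₂⁺ loses H₂O: pKₐ(H₃O⁺) ≈ -1.7
CH₃CH₂–OPO(OH)₂ loses H₂PO₄⁻: pKₐ(H₃PO₄) ≈ 2.1
CH₃CH₂–OC₆H₄NO₂ loses p-O₂N–C₆H₄–O⁻: pKₐ(p-nitrophenol) ≈ 7.2

CH₃CH₂–N₂⁺ > CH₃CH₂–OTf > CH₃CH₂–Br > CH₃CH₂–OH₂⁺ > CH₃CH₂–OPO(OH)₂ > CH₃CH₂–OC₆H₄NO₂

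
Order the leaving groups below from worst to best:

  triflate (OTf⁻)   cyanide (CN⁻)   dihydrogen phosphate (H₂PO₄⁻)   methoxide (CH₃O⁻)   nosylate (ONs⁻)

methoxide (CH₃O⁻) < cyanide (CN⁻) < dihydrogen phosphate (H₂PO₄⁻) < nosylate (ONs⁻) < triflate (OTf⁻)

Rank by basicity of the departing species: weakest base leaves most easily.
triflate (OTf⁻): pKₐ(CF₃SO₃H (triflic acid)) ≈ -14 — charge spread over three oxygens and a CF₃ group; the premier leaving group in synthesis
nosylate (ONs⁻): pKₐ(p-O₂NC₆H₄SO₃H) ≈ -3.5 — p-nitro group further stabilises the sulfonate
dihydrogen phosphate (H₂PO₄⁻): pKₐ(H₃PO₄) ≈ 2.1
cyanide (CN⁻): pKₐ(HCN) ≈ 9.2 — sp carbon stabilises the charge somewhat, but still a poor LG
methoxide (CH₃O⁻): pKₐ(CH₃OH) ≈ 15.5 — strong base; alkoxides do not leave unassisted
Listed from poorest to best leaving group as asked.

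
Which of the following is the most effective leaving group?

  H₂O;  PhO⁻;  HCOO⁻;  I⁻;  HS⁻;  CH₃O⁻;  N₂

N₂

The more stable X⁻ (or X) is on its own — i.e. the weaker a base it is — the better a leaving group it makes.
N₂: no meaningful conjugate acid; N₂ departs as an exceptionally stable neutral molecule
I⁻: pKₐ(HI) ≈ -10
H₂O: pKₐ(H₃O⁺) ≈ -1.7
HCOO⁻: pKₐ(HCOOH) ≈ 3.8
HS⁻: pKₐ(H₂S) ≈ 7
PhO⁻: pKₐ(C₆H₅OH (phenol)) ≈ 10
CH₃O⁻: pKₐ(CH₃OH) ≈ 15.5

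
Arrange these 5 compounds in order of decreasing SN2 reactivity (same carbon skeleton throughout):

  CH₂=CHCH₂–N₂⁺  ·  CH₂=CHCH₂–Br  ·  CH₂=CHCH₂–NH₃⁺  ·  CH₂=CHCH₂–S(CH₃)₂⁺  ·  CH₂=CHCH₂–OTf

CH₂=CHCH₂–N₂⁺ > CH₂=CHCH₂–OTf > CH₂=CHCH₂–Br > CH₂=CHCH₂–S(CH₃)₂⁺ > CH₂=CHCH₂–NH₃⁺

Identical carbon frameworks mean the comparison reduces to leaving-group quality.
Rank by basicity of the departing species: weakest base leaves most easily.
CH₂=CHCH₂–N₂⁺ loses N₂: no meaningful conjugate acid; N₂ departs as an exceptionally stable neutral molecule
CH₂=CHCH₂–OTf loses OTf⁻: pKₐ(CF₃SO₃H (triflic acid)) ≈ -14
CH₂=CHCH₂–Br loses Br⁻: pKₐ(HBr) ≈ -9
CH₂=CHCH₂–S(CH₃)₂⁺ loses SR'₂: pKₐ(R'₂SH⁺) ≈ -7
CH₂=CHCH₂–NH₃⁺ loses NH₃: pKₐ(NH₄⁺) ≈ 9.2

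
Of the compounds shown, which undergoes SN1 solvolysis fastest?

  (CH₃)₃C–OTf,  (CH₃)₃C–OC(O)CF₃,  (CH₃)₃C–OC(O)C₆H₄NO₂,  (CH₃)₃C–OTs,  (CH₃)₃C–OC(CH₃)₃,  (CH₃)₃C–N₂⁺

(CH₃)₃C–N₂⁺

With the same alkyl group throughout, only the leaving group differentiates the rates.
Leaving-group ability tracks the stability of the departed species; conjugate-acid pKₐ is the usual yardstick (lower pKₐ → better LG).
(CH₃)₃C–N₂⁺ loses N₂: no meaningful conjugate acid; N₂ departs as an exceptionally stable neutral molecule
(CH₃)₃C–OTf loses OTf⁻: pKₐ(CF₃SO₃H (triflic acid)) ≈ -14
(CH₃)₃C–OTs loses OTs⁻: pKₐ(p-CH₃C₆H₄SO₃H (TsOH)) ≈ -2.8
(CH₃)₃C–OC(O)CF₃ loses CF₃COO⁻: pKₐ(CF₃COOH) ≈ 0.2
(CH₃)₃C–OC(O)C₆H₄NO₂ loses p-O₂N–C₆H₄–COO⁻: pKₐ(p-nitrobenzoic acid) ≈ 3.4
(CH₃)₃C–OC(CH₃)₃ loses (CH₃)₃CO⁻: pKₐ(t-BuOH) ≈ 18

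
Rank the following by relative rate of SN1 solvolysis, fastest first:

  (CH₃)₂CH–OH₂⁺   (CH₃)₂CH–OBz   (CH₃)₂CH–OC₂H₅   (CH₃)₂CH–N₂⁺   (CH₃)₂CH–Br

(CH₃)₂CH–N₂⁺ > (CH₃)₂CH–Br > (CH₃)₂CH–OH₂⁺ > (CH₃)₂CH–OBz > (CH₃)₂CH–OC₂H₅

The skeletons are identical, so relative rate is governed entirely by leaving-group ability.
Leaving-group ability tracks the stability of the departed species; conjugate-acid pKₐ is the usual yardstick (lower pKₐ → better LG).
(CH₃)₂CH–N₂⁺ loses N₂: no meaningful conjugate acid; N₂ departs as an exceptionally stable neutral molecule
(CH₃)₂CH–Br loses Br⁻: pKₐ(HBr) ≈ -9
(CH₃)₂CH–OH₂⁺ loses H₂O: pKₐ(H₃O⁺) ≈ -1.7
(CH₃)₂CH–OBz loses PhCOO⁻: pKₐ(C₆H₅COOH) ≈ 4.2
(CH₃)₂CH–OC₂H₅ loses CH₃CH₂O⁻: pKₐ(CH₃CH₂OH) ≈ 16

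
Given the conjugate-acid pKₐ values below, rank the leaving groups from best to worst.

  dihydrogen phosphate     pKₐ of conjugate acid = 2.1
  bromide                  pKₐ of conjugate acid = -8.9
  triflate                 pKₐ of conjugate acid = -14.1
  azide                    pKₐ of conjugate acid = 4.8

Lower conjugate-acid pKₐ ⇒ weaker base ⇒ better leaving group.
Sorting by the given values: triflate (-14.1), bromide (-8.9), dihydrogen phosphate (2.1), azide (4.8).

triflate > bromide > dihydrogen phosphate > azide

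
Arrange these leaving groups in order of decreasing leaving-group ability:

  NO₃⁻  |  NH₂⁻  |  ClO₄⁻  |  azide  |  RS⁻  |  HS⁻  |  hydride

ClO₄⁻ > NO₃⁻ > azide > HS⁻ > RS⁻ > hydride > NH₂⁻

Leaving-group ability tracks the stability of the departed species; conjugate-acid pKₐ is the usual yardstick (lower pKₐ → better LG).
ClO₄⁻: pKₐ(HClO₄) ≈ -10
NO₃⁻: pKₐ(HNO₃) ≈ -1.3
azide: pKₐ(HN₃) ≈ 4.7
HS⁻: pKₐ(H₂S) ≈ 7
RS⁻: pKₐ(RSH (a thiol)) ≈ 10.5
hydride: pKₐ(H₂) ≈ 36
NH₂⁻: pKₐ(NH₃) ≈ 38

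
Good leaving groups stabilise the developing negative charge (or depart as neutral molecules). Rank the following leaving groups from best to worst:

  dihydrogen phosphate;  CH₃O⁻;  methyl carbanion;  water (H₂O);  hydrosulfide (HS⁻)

water (H₂O) > dihydrogen phosphate > hydrosulfide (HS⁻) > CH₃O⁻ > methyl carbanion

A good leaving group is a weak base: the lower the pKₐ of its conjugate acid, the more readily it departs.
water (H₂O): pKₐ(H₃O⁺) ≈ -1.7
dihydrogen phosphate: pKₐ(H₃PO₄) ≈ 2.1
hydrosulfide (HS⁻): pKₐ(H₂S) ≈ 7
CH₃O⁻: pKₐ(CH₃OH) ≈ 15.5
methyl carbanion: pKₐ(CH₄) ≈ 48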